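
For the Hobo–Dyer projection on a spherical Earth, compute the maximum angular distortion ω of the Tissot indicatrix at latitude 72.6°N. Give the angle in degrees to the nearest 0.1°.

Hobo–Dyer is a cylindrical equal-area projection with standard parallels at ±37.5°. A cylindrical equal-area projection with standard parallel φ₀ has meridian scale h = cos φ / cos φ₀ and parallel scale k = cos φ₀ / cos φ (so areas are preserved, h·k = 1).
At 72.6°: h = 0.3769, k = 2.653; principal scales a = 2.653, b = 0.3769.
sin(ω/2) = (a − b)/(a + b) = 2.276/3.030 = 0.7512, so ω = 2 arcsin(0.7512) ≈ 97.4°.

97.4°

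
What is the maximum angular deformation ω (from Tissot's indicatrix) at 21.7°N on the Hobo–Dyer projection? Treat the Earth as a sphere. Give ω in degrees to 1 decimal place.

The Hobo–Dyer projection is cylindrical equal-area with φ₀ = 37.5°. Cylindrical equal-area (φ₀ = 37.5°): h = cos φ / cos 37.5° along meridians, k = cos 37.5° / cos φ along parallels; h·k = 1.
At 21.7°: h = 1.171, k = 0.8539; principal scales a = 1.171, b = 0.8539.
sin(ω/2) = (a − b)/(a + b) = 0.3173/2.025 = 0.1567, so ω = 2 arcsin(0.1567) ≈ 18.0°.

18.0°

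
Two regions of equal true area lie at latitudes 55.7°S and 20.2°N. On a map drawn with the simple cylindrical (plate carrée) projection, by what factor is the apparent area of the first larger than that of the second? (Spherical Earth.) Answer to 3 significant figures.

1.67

In the plate carrée (x = Rλ, y = Rφ), meridians are true-scale (h = 1) and parallels are stretched by k = sec φ.
Areal scale at 55.7°: h·k = 1.000 × 1.775 = 1.775.
Areal scale at 20.2°: h·k = 1.000 × 1.066 = 1.066.
Ratio = 1.775/1.066 ≈ 1.67.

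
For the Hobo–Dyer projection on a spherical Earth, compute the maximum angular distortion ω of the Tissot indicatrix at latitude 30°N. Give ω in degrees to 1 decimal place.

Hobo–Dyer is a cylindrical equal-area projection with standard parallels at ±37.5°. A cylindrical equal-area projection with standard parallel φ₀ has meridian scale h = cos φ / cos φ₀ and parallel scale k = cos φ₀ / cos φ (so areas are preserved, h·k = 1).
At 30°: h = 1.092, k = 0.9161; principal scales a = 1.092, b = 0.9161.
sin(ω/2) = (a − b)/(a + b) = 0.1755/2.008 = 0.08742, so ω = 2 arcsin(0.08742) ≈ 10.0°.

10.0°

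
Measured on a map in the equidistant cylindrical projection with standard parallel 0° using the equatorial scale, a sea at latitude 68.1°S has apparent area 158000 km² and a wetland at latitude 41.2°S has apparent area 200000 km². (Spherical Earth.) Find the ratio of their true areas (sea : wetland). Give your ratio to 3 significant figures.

Plate carrée has h = 1 and k = sec φ, giving areal scale sec φ; true area = (apparent area) · cos φ.
True area of sea: 158000 × cos(68.1°) = 158000 × 0.3730 = 58930 km².
True area of wetland: 200000 × cos(41.2°) = 200000 × 0.7524 = 150500 km².
Ratio = 58930 / 150500 ≈ 0.392.

0.392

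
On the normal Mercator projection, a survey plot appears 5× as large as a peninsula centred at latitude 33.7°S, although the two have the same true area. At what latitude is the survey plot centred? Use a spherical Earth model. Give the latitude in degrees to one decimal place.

For equal true areas on Mercator, apparent areas scale as sec²φ, so the ratio is cos²φ₂ / cos²φ₁.
cos²φ₂ / cos²φ₁ = 5  ⇒  cos φ₁ = cos 33.7° / √5 = 0.8320/2.236 = 0.3721.
φ₁ = arccos(0.3721) ≈ 68.2°.

68.2°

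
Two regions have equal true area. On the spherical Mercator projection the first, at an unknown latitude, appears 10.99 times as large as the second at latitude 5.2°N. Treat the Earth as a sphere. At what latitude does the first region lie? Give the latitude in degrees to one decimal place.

For equal true areas on Mercator, apparent areas scale as sec²φ, so the ratio is cos²φ₂ / cos²φ₁.
cos²φ₂ / cos²φ₁ = 10.99  ⇒  cos φ₁ = cos 5.2° / √10.99 = 0.9959/3.315 = 0.3004.
φ₁ = arccos(0.3004) ≈ 72.5°.

72.5°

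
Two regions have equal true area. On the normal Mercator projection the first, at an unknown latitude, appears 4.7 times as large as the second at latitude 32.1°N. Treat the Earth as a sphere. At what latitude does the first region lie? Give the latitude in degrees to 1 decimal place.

67.0°

For equal true areas on Mercator, apparent areas scale as sec²φ, so the ratio is cos²φ₂ / cos²φ₁.
cos²φ₂ / cos²φ₁ = 4.7  ⇒  cos φ₁ = cos 32.1° / √4.7 = 0.8471/2.168 = 0.3907.
φ₁ = arccos(0.3907) ≈ 67.0°.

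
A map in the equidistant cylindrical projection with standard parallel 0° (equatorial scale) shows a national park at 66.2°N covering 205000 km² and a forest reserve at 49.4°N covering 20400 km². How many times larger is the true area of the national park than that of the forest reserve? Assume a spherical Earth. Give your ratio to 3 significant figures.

6.23

On the plate carrée, areal scale = h·k = 1 × sec φ, so true area = apparent × cos φ.
True area of national park: 205000 × cos(66.2°) = 205000 × 0.4035 = 82730 km².
True area of forest reserve: 20400 × cos(49.4°) = 20400 × 0.6508 = 13280 km².
Ratio = 82730 / 13280 ≈ 6.23.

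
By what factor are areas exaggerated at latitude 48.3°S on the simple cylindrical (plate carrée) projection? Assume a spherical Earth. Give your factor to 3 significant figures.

1.50

Plate carrée maps x = Rλ, y = Rφ. The meridian scale is h = 1 and the parallel scale is k = 1/cos φ = sec φ.
Areal scale = h·k = 1 × sec φ; at 48.3°, h = 1.000, k = 1.503, so h·k = 1.503.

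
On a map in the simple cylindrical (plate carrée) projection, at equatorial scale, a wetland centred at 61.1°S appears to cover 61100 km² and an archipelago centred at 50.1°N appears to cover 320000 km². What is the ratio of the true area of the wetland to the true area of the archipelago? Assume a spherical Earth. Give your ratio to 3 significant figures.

Plate carrée has h = 1 and k = sec φ, giving areal scale sec φ; true area = (apparent area) · cos φ.
True area of wetland: 61100 × cos(61.1°) = 61100 × 0.4833 = 29530 km².
True area of archipelago: 320000 × cos(50.1°) = 320000 × 0.6414 = 205300 km².
Ratio = 29530 / 205300 ≈ 0.144.

0.144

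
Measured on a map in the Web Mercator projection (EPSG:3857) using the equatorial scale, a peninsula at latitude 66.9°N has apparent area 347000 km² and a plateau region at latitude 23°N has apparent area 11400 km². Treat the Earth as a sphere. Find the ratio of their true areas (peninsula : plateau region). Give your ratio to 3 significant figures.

5.53

Since Mercator area scale is 1/cos²φ, the true area equals the apparent area multiplied by cos²φ.
True area of peninsula: 347000 × cos²(66.9°) = 347000 × 0.1539 = 53410 km².
True area of plateau region: 11400 × cos²(23°) = 11400 × 0.8473 = 9660 km².
Ratio = 53410 / 9660 ≈ 5.53.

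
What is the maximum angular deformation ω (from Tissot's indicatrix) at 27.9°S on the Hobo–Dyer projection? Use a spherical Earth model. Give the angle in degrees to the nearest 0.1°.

The Hobo–Dyer projection is cylindrical equal-area with φ₀ = 37.5°. For cylindrical equal-area with standard parallel φ₀, h = cos φ / cos φ₀ and k = cos φ₀ / cos φ, so h·k = 1.
At 27.9°: h = 1.114, k = 0.8977; principal scales a = 1.114, b = 0.8977.
sin(ω/2) = (a − b)/(a + b) = 0.2163/2.012 = 0.1075, so ω = 2 arcsin(0.1075) ≈ 12.3°.

12.3°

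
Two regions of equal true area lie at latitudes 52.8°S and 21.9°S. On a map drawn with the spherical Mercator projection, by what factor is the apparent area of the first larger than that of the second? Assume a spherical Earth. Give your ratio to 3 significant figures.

Mercator is conformal with k = sec φ, so areal scale = k² = sec²φ.
At 52.8°: sec²(52.8°) = 1/0.6046² = 2.736.
At 21.9°: sec²(21.9°) = 1/0.9278² = 1.162.
Ratio = 2.736/1.162 = cos²(21.9°)/cos²(52.8°) ≈ 2.36.

2.36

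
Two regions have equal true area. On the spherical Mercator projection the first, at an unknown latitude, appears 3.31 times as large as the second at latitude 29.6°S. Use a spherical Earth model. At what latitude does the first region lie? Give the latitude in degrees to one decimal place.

On Mercator, (apparent₁)/(apparent₂) = sec²φ₁ / sec²φ₂ when true areas are equal.
cos²φ₂ / cos²φ₁ = 3.31  ⇒  cos φ₁ = cos 29.6° / √3.31 = 0.8695/1.819 = 0.4779.
φ₁ = arccos(0.4779) ≈ 61.5°.

61.5°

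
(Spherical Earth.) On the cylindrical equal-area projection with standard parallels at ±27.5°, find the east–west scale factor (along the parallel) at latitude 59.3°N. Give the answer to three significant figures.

1.74

Cylindrical equal-area (φ₀ = 27.5°): h = cos φ / cos 27.5° along meridians, k = cos 27.5° / cos φ along parallels; h·k = 1.
k = cos 27.5° / cos 59.3° = 0.8870/0.5105 = 1.737.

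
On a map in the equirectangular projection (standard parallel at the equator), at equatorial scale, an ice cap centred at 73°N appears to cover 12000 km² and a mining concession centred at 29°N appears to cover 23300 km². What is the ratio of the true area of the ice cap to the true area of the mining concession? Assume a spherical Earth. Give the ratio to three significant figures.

0.172

Plate carrée has h = 1 and k = sec φ, giving areal scale sec φ; true area = (apparent area) · cos φ.
True area of ice cap: 12000 × cos(73°) = 12000 × 0.2924 = 3508 km².
True area of mining concession: 23300 × cos(29°) = 23300 × 0.8746 = 20380 km².
Ratio = 3508 / 20380 ≈ 0.172.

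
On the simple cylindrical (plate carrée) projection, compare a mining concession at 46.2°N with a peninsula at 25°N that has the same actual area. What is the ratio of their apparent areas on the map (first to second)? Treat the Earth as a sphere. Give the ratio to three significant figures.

Plate carrée maps x = Rλ, y = Rφ. The meridian scale is h = 1 and the parallel scale is k = 1/cos φ = sec φ.
Areal scale at 46.2°: h·k = 1.000 × 1.445 = 1.445.
Areal scale at 25°: h·k = 1.000 × 1.103 = 1.103.
Ratio = 1.445/1.103 ≈ 1.31.

1.31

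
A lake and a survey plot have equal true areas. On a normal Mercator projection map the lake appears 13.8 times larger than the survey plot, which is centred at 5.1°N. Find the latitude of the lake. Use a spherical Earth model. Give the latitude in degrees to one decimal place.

Mercator areal scale is sec²φ, so apparent-area ratio = sec²φ₁ / sec²φ₂ = cos²φ₂ / cos²φ₁.
cos²φ₂ / cos²φ₁ = 13.8  ⇒  cos φ₁ = cos 5.1° / √13.8 = 0.9960/3.715 = 0.2681.
φ₁ = arccos(0.2681) ≈ 74.4°.

74.4°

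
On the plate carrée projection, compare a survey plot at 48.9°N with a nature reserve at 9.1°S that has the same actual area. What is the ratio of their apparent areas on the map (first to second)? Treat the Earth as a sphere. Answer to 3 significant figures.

1.50

In the plate carrée (x = Rλ, y = Rφ), meridians are true-scale (h = 1) and parallels are stretched by k = sec φ.
Areal scale at 48.9°: h·k = 1.000 × 1.521 = 1.521.
Areal scale at 9.1°: h·k = 1.000 × 1.013 = 1.013.
Ratio = 1.521/1.013 ≈ 1.50.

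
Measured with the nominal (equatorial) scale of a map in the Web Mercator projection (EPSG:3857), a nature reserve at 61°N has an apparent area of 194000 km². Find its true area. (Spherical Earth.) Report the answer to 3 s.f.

For Mercator, h = k = sec φ (a conformal cylindrical projection has a single point scale, 1/cos φ).
Areal scale = k² = sec²φ = 1/cos²(61°) = 1/0.4848² = 4.255.
True area = apparent / (areal scale) = 194000 / 4.255 ≈ 45600 km².

45600 km²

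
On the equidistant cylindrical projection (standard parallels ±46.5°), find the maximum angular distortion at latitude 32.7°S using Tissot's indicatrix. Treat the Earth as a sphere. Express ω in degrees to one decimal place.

11.5°

In the equirectangular projection with standard parallel φ₀ = 46.5° (x = Rλ cos φ₀, y = Rφ), meridians are true-scale (h = 1) and the parallel scale is k = cos φ₀ / cos φ.
At 32.7°: h = 1.000, k = 0.8180; principal scales a = 1.000, b = 0.8180.
sin(ω/2) = (a − b)/(a + b) = 0.1820/1.818 = 0.1001, so ω = 2 arcsin(0.1001) ≈ 11.5°.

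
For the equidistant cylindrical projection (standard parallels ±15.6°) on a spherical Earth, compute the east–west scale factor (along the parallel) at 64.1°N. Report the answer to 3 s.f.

2.21

In the equirectangular projection with standard parallel φ₀ = 15.6° (x = Rλ cos φ₀, y = Rφ), meridians are true-scale (h = 1) and the parallel scale is k = cos φ₀ / cos φ.
k = cos 15.6° / cos 64.1° = 0.9632/0.4368 = 2.205.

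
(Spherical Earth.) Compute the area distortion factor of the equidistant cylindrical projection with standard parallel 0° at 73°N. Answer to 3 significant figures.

For the equirectangular projection with φ₀ = 0 (plate carrée), h = 1 along meridians and k = sec φ along parallels.
Areal scale = h·k = 1 × sec φ; at 73°, h = 1.000, k = 3.420, so h·k = 3.420.

3.42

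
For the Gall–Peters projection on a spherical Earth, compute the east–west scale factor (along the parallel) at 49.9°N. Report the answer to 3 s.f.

1.10

The Gall–Peters projection is cylindrical equal-area with φ₀ = 45°. Cylindrical equal-area (φ₀ = 45°): h = cos φ / cos 45° along meridians, k = cos 45° / cos φ along parallels; h·k = 1.
k = cos 45° / cos 49.9° = 0.7071/0.6441 = 1.098.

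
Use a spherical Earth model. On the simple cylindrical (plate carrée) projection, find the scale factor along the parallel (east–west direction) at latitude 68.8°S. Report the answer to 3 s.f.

Plate carrée maps x = Rλ, y = Rφ. The meridian scale is h = 1 and the parallel scale is k = 1/cos φ = sec φ.
k = 1/cos 68.8° = 1/0.3616 = 2.765.

2.77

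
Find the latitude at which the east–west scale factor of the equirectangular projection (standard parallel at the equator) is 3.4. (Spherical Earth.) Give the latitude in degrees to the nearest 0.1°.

72.9°

Plate carrée: h = 1, k = sec φ along parallels.
sec φ = 3.4  ⇒  cos φ = 0.2941  ⇒  φ ≈ 72.9°.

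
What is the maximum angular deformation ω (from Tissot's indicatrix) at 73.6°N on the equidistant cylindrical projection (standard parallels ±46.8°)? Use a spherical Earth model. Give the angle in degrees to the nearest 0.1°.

49.2°

The equidistant cylindrical projection with φ₀ = 46.8° has h = 1 (meridians true) and k = cos φ₀ / cos φ along parallels.
At 73.6°: h = 1.000, k = 2.425; principal scales a = 2.425, b = 1.000.
sin(ω/2) = (a − b)/(a + b) = 1.425/3.425 = 0.4160, so ω = 2 arcsin(0.4160) ≈ 49.2°.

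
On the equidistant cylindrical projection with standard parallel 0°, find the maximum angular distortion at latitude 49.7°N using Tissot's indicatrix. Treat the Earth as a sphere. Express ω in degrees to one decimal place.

In the plate carrée (x = Rλ, y = Rφ), meridians are true-scale (h = 1) and parallels are stretched by k = sec φ.
At 49.7°: h = 1.000, k = 1.546; principal scales a = 1.546, b = 1.000.
sin(ω/2) = (a − b)/(a + b) = 0.5461/2.546 = 0.2145, so ω = 2 arcsin(0.2145) ≈ 24.8°.

24.8°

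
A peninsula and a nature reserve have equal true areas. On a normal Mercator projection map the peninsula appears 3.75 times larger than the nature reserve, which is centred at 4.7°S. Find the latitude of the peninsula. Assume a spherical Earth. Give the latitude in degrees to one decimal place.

59.0°

On Mercator, (apparent₁)/(apparent₂) = sec²φ₁ / sec²φ₂ when true areas are equal.
cos²φ₂ / cos²φ₁ = 3.75  ⇒  cos φ₁ = cos 4.7° / √3.75 = 0.9966/1.936 = 0.5147.
φ₁ = arccos(0.5147) ≈ 59.0°.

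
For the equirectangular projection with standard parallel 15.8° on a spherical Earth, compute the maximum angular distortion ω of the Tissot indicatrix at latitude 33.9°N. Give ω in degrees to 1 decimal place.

8.5°

The equidistant cylindrical projection with φ₀ = 15.8° has h = 1 (meridians true) and k = cos φ₀ / cos φ along parallels.
At 33.9°: h = 1.000, k = 1.159; principal scales a = 1.159, b = 1.000.
sin(ω/2) = (a − b)/(a + b) = 0.1593/2.159 = 0.07377, so ω = 2 arcsin(0.07377) ≈ 8.5°.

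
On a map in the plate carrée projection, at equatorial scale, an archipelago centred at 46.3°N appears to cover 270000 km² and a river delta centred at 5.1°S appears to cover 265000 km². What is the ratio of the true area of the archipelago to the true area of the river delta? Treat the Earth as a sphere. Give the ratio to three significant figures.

Plate carrée has h = 1 and k = sec φ, giving areal scale sec φ; true area = (apparent area) · cos φ.
True area of archipelago: 270000 × cos(46.3°) = 270000 × 0.6909 = 186500 km².
True area of river delta: 265000 × cos(5.1°) = 265000 × 0.9960 = 264000 km².
Ratio = 186500 / 264000 ≈ 0.707.

0.707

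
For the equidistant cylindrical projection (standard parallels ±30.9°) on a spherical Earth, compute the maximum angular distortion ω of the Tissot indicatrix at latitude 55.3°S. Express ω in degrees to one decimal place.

The equidistant cylindrical projection with φ₀ = 30.9° has h = 1 (meridians true) and k = cos φ₀ / cos φ along parallels.
At 55.3°: h = 1.000, k = 1.507; principal scales a = 1.507, b = 1.000.
sin(ω/2) = (a − b)/(a + b) = 0.5073/2.507 = 0.2023, so ω = 2 arcsin(0.2023) ≈ 23.3°.

23.3°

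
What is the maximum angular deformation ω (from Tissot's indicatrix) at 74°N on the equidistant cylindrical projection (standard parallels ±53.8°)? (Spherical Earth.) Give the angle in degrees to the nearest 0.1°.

The equidistant cylindrical projection with φ₀ = 53.8° has h = 1 (meridians true) and k = cos φ₀ / cos φ along parallels.
At 74°: h = 1.000, k = 2.143; principal scales a = 2.143, b = 1.000.
sin(ω/2) = (a − b)/(a + b) = 1.143/3.143 = 0.3636, so ω = 2 arcsin(0.3636) ≈ 42.6°.

42.6°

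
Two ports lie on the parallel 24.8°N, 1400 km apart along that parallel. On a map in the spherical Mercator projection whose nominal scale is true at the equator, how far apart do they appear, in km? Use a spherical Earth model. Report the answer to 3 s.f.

For Mercator, h = k = sec φ (a conformal cylindrical projection has a single point scale, 1/cos φ).
Along the parallel, k = sec 24.8° = 1/0.9078 = 1.102.
Map distance = 1400 × 1.102 ≈ 1540 km.

1540 km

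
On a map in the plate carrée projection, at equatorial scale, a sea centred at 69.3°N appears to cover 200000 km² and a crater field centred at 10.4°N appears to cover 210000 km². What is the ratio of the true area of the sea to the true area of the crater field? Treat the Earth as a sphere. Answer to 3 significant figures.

On the plate carrée, areal scale = h·k = 1 × sec φ, so true area = apparent × cos φ.
True area of sea: 200000 × cos(69.3°) = 200000 × 0.3535 = 70690 km².
True area of crater field: 210000 × cos(10.4°) = 210000 × 0.9836 = 206600 km².
Ratio = 70690 / 206600 ≈ 0.342.

0.342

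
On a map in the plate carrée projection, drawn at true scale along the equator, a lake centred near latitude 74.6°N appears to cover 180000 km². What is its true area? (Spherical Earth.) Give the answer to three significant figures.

Plate carrée maps x = Rλ, y = Rφ. The meridian scale is h = 1 and the parallel scale is k = 1/cos φ = sec φ.
Areal scale = h·k = 1 × sec φ; at 74.6°, h = 1.000, k = 3.766, so h·k = 3.766.
True area = apparent / (areal scale) = 180000 / 3.766 ≈ 47800 km².

47800 km²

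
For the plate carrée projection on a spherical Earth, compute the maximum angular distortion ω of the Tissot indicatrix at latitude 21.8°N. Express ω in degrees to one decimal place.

4.3°

In the plate carrée (x = Rλ, y = Rφ), meridians are true-scale (h = 1) and parallels are stretched by k = sec φ.
At 21.8°: h = 1.000, k = 1.077; principal scales a = 1.077, b = 1.000.
sin(ω/2) = (a − b)/(a + b) = 0.07702/2.077 = 0.03708, so ω = 2 arcsin(0.03708) ≈ 4.3°.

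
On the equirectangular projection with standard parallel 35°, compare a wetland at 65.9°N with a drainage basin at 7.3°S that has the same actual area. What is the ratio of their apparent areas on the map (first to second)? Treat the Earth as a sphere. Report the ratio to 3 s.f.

2.43

In the equirectangular projection with standard parallel φ₀ = 35° (x = Rλ cos φ₀, y = Rφ), meridians are true-scale (h = 1) and the parallel scale is k = cos φ₀ / cos φ.
Areal scale at 65.9°: h·k = 1.000 × 2.006 = 2.006.
Areal scale at 7.3°: h·k = 1.000 × 0.8258 = 0.8258.
Ratio = 2.006/0.8258 ≈ 2.43.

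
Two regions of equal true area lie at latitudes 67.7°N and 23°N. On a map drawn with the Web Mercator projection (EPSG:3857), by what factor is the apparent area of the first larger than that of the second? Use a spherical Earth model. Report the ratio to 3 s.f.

5.88

Mercator is conformal with k = sec φ, so areal scale = k² = sec²φ.
At 67.7°: sec²(67.7°) = 1/0.3795² = 6.945.
At 23°: sec²(23°) = 1/0.9205² = 1.180.
Ratio = 6.945/1.180 = cos²(23°)/cos²(67.7°) ≈ 5.88.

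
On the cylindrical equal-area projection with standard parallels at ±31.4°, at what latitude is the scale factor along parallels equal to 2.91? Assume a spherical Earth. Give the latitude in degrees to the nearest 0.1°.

For cylindrical equal-area with standard parallel φ₀, h = cos φ / cos φ₀ and k = cos φ₀ / cos φ, so h·k = 1.
k = cos φ₀ / cos φ = 2.91  ⇒  cos φ = cos 31.4° / 2.91 = 0.2933.
φ = arccos(0.2933) ≈ 72.9°.

72.9°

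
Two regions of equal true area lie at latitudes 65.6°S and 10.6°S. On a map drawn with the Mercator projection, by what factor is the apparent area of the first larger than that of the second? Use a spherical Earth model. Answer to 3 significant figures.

5.66

On Mercator, area is exaggerated by sec²φ = 1/cos²φ.
At 65.6°: sec²(65.6°) = 1/0.4131² = 5.860.
At 10.6°: sec²(10.6°) = 1/0.9829² = 1.035.
Ratio = 5.860/1.035 = cos²(10.6°)/cos²(65.6°) ≈ 5.66.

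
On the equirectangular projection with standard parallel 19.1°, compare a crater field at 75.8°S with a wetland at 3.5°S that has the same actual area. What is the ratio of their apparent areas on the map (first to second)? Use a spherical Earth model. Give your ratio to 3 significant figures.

4.07

With standard parallel φ₀ = 19.1°, the equirectangular projection gives x = Rλ cos φ₀, y = Rφ, so h = 1 and k = cos 19.1° / cos φ.
Areal scale at 75.8°: h·k = 1.000 × 3.852 = 3.852.
Areal scale at 3.5°: h·k = 1.000 × 0.9467 = 0.9467.
Ratio = 3.852/0.9467 ≈ 4.07.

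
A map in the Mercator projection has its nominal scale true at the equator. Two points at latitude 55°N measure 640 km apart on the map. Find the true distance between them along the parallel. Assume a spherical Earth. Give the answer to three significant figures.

Mercator is conformal, so the point scale is isotropic: h = k = sec φ = 1/cos φ.
Along the parallel at 55°, map distances are exaggerated by k = sec 55° = 1.743.
True distance = 640 / 1.743 = 640 × cos 55° ≈ 367 km.

367 km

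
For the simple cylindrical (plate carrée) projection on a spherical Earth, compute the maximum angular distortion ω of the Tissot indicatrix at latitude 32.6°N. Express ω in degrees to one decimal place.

In the plate carrée (x = Rλ, y = Rφ), meridians are true-scale (h = 1) and parallels are stretched by k = sec φ.
At 32.6°: h = 1.000, k = 1.187; principal scales a = 1.187, b = 1.000.
sin(ω/2) = (a − b)/(a + b) = 0.1870/2.187 = 0.08551, so ω = 2 arcsin(0.08551) ≈ 9.8°.

9.8°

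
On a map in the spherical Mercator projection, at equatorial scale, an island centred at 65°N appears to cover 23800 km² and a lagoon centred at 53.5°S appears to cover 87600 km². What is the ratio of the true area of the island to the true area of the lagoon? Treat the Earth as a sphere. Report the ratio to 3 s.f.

Mercator's areal exaggeration is sec²φ; hence true area = (apparent area) · cos²φ.
True area of island: 23800 × cos²(65°) = 23800 × 0.1786 = 4251 km².
True area of lagoon: 87600 × cos²(53.5°) = 87600 × 0.3538 = 30990 km².
Ratio = 4251 / 30990 ≈ 0.137.

0.137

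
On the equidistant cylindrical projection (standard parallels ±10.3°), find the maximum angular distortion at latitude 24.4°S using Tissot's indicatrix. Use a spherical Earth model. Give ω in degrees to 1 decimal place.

4.4°

With standard parallel φ₀ = 10.3°, the equirectangular projection gives x = Rλ cos φ₀, y = Rφ, so h = 1 and k = cos 10.3° / cos φ.
At 24.4°: h = 1.000, k = 1.080; principal scales a = 1.080, b = 1.000.
sin(ω/2) = (a − b)/(a + b) = 0.08038/2.080 = 0.03864, so ω = 2 arcsin(0.03864) ≈ 4.4°.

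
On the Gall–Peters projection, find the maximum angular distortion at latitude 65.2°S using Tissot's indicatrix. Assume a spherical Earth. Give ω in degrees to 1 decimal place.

57.3°

Gall–Peters is a cylindrical equal-area projection with standard parallels at ±45°. A cylindrical equal-area projection with standard parallel φ₀ has meridian scale h = cos φ / cos φ₀ and parallel scale k = cos φ₀ / cos φ (so areas are preserved, h·k = 1).
At 65.2°: h = 0.5932, k = 1.686; principal scales a = 1.686, b = 0.5932.
sin(ω/2) = (a − b)/(a + b) = 1.093/2.279 = 0.4794, so ω = 2 arcsin(0.4794) ≈ 57.3°.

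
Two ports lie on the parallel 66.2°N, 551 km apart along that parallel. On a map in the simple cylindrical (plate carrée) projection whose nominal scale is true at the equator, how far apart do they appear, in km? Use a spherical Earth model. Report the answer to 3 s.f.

1370 km

For the equirectangular projection with φ₀ = 0 (plate carrée), h = 1 along meridians and k = sec φ along parallels.
Along the parallel, k = sec 66.2° = 1/0.4035 = 2.478.
Map distance = 551 × 2.478 ≈ 1370 km.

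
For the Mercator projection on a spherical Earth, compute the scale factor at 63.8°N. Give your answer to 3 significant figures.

Mercator is conformal, so the point scale is isotropic: h = k = sec φ = 1/cos φ.
k = 1/cos 63.8° = 1/0.4415 = 2.265.

2.26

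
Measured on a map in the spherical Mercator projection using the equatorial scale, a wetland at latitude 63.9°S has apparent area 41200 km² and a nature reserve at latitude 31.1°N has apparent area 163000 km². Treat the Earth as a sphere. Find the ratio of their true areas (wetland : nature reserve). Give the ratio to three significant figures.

Since Mercator area scale is 1/cos²φ, the true area equals the apparent area multiplied by cos²φ.
True area of wetland: 41200 × cos²(63.9°) = 41200 × 0.1935 = 7974 km².
True area of nature reserve: 163000 × cos²(31.1°) = 163000 × 0.7332 = 119500 km².
Ratio = 7974 / 119500 ≈ 0.0667.

0.0667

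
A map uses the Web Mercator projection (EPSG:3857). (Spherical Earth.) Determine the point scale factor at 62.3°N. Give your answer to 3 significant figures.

For Mercator, h = k = sec φ (a conformal cylindrical projection has a single point scale, 1/cos φ).
k = 1/cos 62.3° = 1/0.4648 = 2.151.

2.15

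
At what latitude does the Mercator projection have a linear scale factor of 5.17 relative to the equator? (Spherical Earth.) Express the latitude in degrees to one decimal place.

78.8°

Mercator scale is k = sec φ = 1/cos φ.
1/cos φ = 5.17  ⇒  cos φ = 0.1934  ⇒  φ = arccos(0.1934) ≈ 78.8°.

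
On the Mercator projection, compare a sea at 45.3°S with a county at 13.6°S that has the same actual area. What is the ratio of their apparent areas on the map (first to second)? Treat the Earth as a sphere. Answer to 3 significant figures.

Mercator is conformal with k = sec φ, so areal scale = k² = sec²φ.
At 45.3°: sec²(45.3°) = 1/0.7034² = 2.021.
At 13.6°: sec²(13.6°) = 1/0.9720² = 1.059.
Ratio = 2.021/1.059 = cos²(13.6°)/cos²(45.3°) ≈ 1.91.

1.91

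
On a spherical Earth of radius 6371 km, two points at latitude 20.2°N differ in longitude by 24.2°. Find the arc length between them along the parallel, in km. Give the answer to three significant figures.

2530 km

Arc length along a parallel = R cos φ · Δλ (with Δλ in radians).
= 6371 × cos 20.2° × (24.2° × π/180) = 6371 × 0.9385 × 0.4224 ≈ 2530 km.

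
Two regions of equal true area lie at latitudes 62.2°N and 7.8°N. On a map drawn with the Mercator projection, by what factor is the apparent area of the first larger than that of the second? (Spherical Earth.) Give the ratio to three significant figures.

Mercator areal scale is sec²φ.
At 62.2°: sec²(62.2°) = 1/0.4664² = 4.597.
At 7.8°: sec²(7.8°) = 1/0.9907² = 1.019.
Ratio = 4.597/1.019 = cos²(7.8°)/cos²(62.2°) ≈ 4.51.

4.51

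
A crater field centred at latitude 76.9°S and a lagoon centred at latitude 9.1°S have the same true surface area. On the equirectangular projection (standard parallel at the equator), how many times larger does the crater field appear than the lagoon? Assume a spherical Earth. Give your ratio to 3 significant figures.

4.36

In the plate carrée (x = Rλ, y = Rφ), meridians are true-scale (h = 1) and parallels are stretched by k = sec φ.
Areal scale at 76.9°: h·k = 1.000 × 4.412 = 4.412.
Areal scale at 9.1°: h·k = 1.000 × 1.013 = 1.013.
Ratio = 4.412/1.013 ≈ 4.36.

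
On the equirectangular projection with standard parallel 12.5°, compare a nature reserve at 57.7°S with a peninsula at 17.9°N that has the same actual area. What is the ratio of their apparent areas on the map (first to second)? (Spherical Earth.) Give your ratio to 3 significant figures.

1.78

With standard parallel φ₀ = 12.5°, the equirectangular projection gives x = Rλ cos φ₀, y = Rφ, so h = 1 and k = cos 12.5° / cos φ.
Areal scale at 57.7°: h·k = 1.000 × 1.827 = 1.827.
Areal scale at 17.9°: h·k = 1.000 × 1.026 = 1.026.
Ratio = 1.827/1.026 ≈ 1.78.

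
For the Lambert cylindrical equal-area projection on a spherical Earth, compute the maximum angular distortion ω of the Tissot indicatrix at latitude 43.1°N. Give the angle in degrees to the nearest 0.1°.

35.5°

The Lambert cylindrical equal-area projection is the cylindrical equal-area projection with its standard parallel at the equator (φ₀ = 0). A cylindrical equal-area projection with standard parallel φ₀ has meridian scale h = cos φ / cos φ₀ and parallel scale k = cos φ₀ / cos φ (so areas are preserved, h·k = 1).
At 43.1°: h = 0.7302, k = 1.370; principal scales a = 1.370, b = 0.7302.
sin(ω/2) = (a − b)/(a + b) = 0.6394/2.100 = 0.3045, so ω = 2 arcsin(0.3045) ≈ 35.5°.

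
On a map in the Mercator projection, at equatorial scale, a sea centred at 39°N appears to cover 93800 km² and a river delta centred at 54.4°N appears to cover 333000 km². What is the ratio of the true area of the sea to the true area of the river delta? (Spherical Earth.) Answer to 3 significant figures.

0.502

Since Mercator area scale is 1/cos²φ, the true area equals the apparent area multiplied by cos²φ.
True area of sea: 93800 × cos²(39°) = 93800 × 0.6040 = 56650 km².
True area of river delta: 333000 × cos²(54.4°) = 333000 × 0.3389 = 112800 km².
Ratio = 56650 / 112800 ≈ 0.502.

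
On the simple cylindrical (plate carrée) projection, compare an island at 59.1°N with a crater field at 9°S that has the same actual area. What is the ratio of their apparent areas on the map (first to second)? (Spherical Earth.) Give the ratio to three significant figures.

Plate carrée maps x = Rλ, y = Rφ. The meridian scale is h = 1 and the parallel scale is k = 1/cos φ = sec φ.
Areal scale at 59.1°: h·k = 1.000 × 1.947 = 1.947.
Areal scale at 9°: h·k = 1.000 × 1.012 = 1.012.
Ratio = 1.947/1.012 ≈ 1.92.

1.92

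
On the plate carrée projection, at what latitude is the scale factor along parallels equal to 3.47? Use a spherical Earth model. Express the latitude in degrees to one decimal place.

73.3°

Plate carrée: h = 1, k = sec φ along parallels.
sec φ = 3.47  ⇒  cos φ = 0.2882  ⇒  φ ≈ 73.3°.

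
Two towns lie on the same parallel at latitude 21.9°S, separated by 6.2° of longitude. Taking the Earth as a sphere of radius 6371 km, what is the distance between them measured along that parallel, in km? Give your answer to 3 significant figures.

Arc length along a parallel = R cos φ · Δλ (with Δλ in radians).
= 6371 × cos 21.9° × (6.2° × π/180) = 6371 × 0.9278 × 0.1082 ≈ 640 km.

640 km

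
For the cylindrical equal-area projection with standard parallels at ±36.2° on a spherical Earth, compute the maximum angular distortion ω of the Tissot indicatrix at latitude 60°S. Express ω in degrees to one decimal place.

Cylindrical equal-area (φ₀ = 36.2°): h = cos φ / cos 36.2° along meridians, k = cos 36.2° / cos φ along parallels; h·k = 1.
At 60°: h = 0.6196, k = 1.614; principal scales a = 1.614, b = 0.6196.
sin(ω/2) = (a − b)/(a + b) = 0.9943/2.234 = 0.4452, so ω = 2 arcsin(0.4452) ≈ 52.9°.

52.9°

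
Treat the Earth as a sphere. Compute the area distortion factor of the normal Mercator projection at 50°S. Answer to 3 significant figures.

For Mercator, h = k = sec φ (a conformal cylindrical projection has a single point scale, 1/cos φ).
Areal scale = k² = sec²φ = 1/cos²(50°) = 1/0.6428² = 2.420.

2.42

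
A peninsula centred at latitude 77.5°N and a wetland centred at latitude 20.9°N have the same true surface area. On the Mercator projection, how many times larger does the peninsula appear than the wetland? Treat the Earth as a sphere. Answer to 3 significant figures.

18.6

On Mercator, area is exaggerated by sec²φ = 1/cos²φ.
At 77.5°: sec²(77.5°) = 1/0.2164² = 21.35.
At 20.9°: sec²(20.9°) = 1/0.9342² = 1.146.
Ratio = 21.35/1.146 = cos²(20.9°)/cos²(77.5°) ≈ 18.6.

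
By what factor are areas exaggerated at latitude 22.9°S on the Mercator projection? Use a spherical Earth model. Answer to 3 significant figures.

Mercator is conformal, so the point scale is isotropic: h = k = sec φ = 1/cos φ.
Areal scale = k² = sec²φ = 1/cos²(22.9°) = 1/0.9212² = 1.178.

1.18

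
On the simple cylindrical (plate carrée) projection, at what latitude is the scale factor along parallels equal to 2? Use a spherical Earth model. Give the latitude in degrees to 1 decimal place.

60.0°

Plate carrée: h = 1, k = sec φ along parallels.
sec φ = 2  ⇒  cos φ = 0.5000  ⇒  φ ≈ 60.0°.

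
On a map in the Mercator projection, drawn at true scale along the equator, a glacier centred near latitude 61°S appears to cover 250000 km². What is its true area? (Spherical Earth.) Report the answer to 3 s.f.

For Mercator, h = k = sec φ (a conformal cylindrical projection has a single point scale, 1/cos φ).
Areal scale = k² = sec²φ = 1/cos²(61°) = 1/0.4848² = 4.255.
True area = apparent / (areal scale) = 250000 / 4.255 ≈ 58800 km².

58800 km²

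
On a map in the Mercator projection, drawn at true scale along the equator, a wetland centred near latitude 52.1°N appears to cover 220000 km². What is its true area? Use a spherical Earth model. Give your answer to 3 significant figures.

83000 km²

For Mercator, h = k = sec φ (a conformal cylindrical projection has a single point scale, 1/cos φ).
Areal scale = k² = sec²φ = 1/cos²(52.1°) = 1/0.6143² = 2.650.
True area = apparent / (areal scale) = 220000 / 2.650 ≈ 83000 km².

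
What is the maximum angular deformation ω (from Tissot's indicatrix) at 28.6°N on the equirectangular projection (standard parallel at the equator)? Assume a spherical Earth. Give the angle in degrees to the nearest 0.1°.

In the plate carrée (x = Rλ, y = Rφ), meridians are true-scale (h = 1) and parallels are stretched by k = sec φ.
At 28.6°: h = 1.000, k = 1.139; principal scales a = 1.139, b = 1.000.
sin(ω/2) = (a − b)/(a + b) = 0.1390/2.139 = 0.06497, so ω = 2 arcsin(0.06497) ≈ 7.5°.

7.5°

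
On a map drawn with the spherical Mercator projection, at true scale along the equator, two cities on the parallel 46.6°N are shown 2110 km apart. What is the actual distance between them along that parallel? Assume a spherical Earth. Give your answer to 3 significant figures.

For Mercator, h = k = sec φ (a conformal cylindrical projection has a single point scale, 1/cos φ).
Along the parallel at 46.6°, map distances are exaggerated by k = sec 46.6° = 1.455.
True distance = 2110 / 1.455 = 2110 × cos 46.6° ≈ 1450 km.

1450 km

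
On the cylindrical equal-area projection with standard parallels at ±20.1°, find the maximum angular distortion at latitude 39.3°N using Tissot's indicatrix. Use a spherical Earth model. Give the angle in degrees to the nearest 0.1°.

22.0°

For cylindrical equal-area with standard parallel φ₀, h = cos φ / cos φ₀ and k = cos φ₀ / cos φ, so h·k = 1.
At 39.3°: h = 0.8240, k = 1.214; principal scales a = 1.214, b = 0.8240.
sin(ω/2) = (a − b)/(a + b) = 0.3895/2.038 = 0.1912, so ω = 2 arcsin(0.1912) ≈ 22.0°.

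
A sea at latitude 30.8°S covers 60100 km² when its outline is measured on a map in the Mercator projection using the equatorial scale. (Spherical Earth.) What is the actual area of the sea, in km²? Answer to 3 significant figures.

The Mercator projection is conformal; its linear scale factor is the same in every direction and equals sec φ = 1/cos φ.
Areal scale = k² = sec²φ = 1/cos²(30.8°) = 1/0.8590² = 1.355.
True area = apparent / (areal scale) = 60100 / 1.355 ≈ 44300 km².

44300 km²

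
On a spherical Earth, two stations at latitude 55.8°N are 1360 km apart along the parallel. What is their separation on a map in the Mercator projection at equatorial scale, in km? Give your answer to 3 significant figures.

The Mercator projection is conformal; its linear scale factor is the same in every direction and equals sec φ = 1/cos φ.
Along the parallel, k = sec 55.8° = 1/0.5621 = 1.779.
Map distance = 1360 × 1.779 ≈ 2420 km.

2420 km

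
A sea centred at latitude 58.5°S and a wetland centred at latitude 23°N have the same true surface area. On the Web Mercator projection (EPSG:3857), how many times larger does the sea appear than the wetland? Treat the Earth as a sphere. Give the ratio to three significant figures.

3.10

On Mercator, area is exaggerated by sec²φ = 1/cos²φ.
At 58.5°: sec²(58.5°) = 1/0.5225² = 3.663.
At 23°: sec²(23°) = 1/0.9205² = 1.180.
Ratio = 3.663/1.180 = cos²(23°)/cos²(58.5°) ≈ 3.10.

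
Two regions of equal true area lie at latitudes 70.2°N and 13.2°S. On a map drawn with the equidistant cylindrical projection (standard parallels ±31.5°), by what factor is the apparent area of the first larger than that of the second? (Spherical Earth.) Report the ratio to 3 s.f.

2.87

With standard parallel φ₀ = 31.5°, the equirectangular projection gives x = Rλ cos φ₀, y = Rφ, so h = 1 and k = cos 31.5° / cos φ.
Areal scale at 70.2°: h·k = 1.000 × 2.517 = 2.517.
Areal scale at 13.2°: h·k = 1.000 × 0.8758 = 0.8758.
Ratio = 2.517/0.8758 ≈ 2.87.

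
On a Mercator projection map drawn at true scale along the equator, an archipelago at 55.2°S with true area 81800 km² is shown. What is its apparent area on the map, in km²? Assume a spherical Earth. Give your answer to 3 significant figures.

251000 km²

For Mercator, h = k = sec φ (a conformal cylindrical projection has a single point scale, 1/cos φ).
Areal scale = k² = sec²φ = 1/cos²(55.2°) = 1/0.5707² = 3.070.
Apparent area = 81800 × 3.070 ≈ 251000 km².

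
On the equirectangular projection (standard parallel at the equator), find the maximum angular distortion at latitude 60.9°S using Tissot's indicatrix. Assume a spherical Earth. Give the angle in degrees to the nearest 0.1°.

40.4°

In the plate carrée (x = Rλ, y = Rφ), meridians are true-scale (h = 1) and parallels are stretched by k = sec φ.
At 60.9°: h = 1.000, k = 2.056; principal scales a = 2.056, b = 1.000.
sin(ω/2) = (a − b)/(a + b) = 1.056/3.056 = 0.3456, so ω = 2 arcsin(0.3456) ≈ 40.4°.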